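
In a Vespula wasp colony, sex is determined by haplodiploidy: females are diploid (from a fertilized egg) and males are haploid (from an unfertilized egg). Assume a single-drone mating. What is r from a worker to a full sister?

Haplodiploid full sisters inherit their father's entire haploid genome identically (contributing 1/2) and on average half of their mother's contribution (1/2 · 1/2 = 1/4); r = 1/2 + 1/4 = 3/4.

0.75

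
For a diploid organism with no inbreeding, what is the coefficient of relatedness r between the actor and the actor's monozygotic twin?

1

Each parent–offspring link contributes a factor of 1/2, and independent paths through distinct common ancestors add.
Monozygotic twins share every allele identical by descent: r = 1.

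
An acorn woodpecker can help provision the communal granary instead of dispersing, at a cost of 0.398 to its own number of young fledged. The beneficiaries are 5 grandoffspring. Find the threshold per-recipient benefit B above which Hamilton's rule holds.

r to a grandoffspring = 1/4 (two parent–offspring links: r = (1/2)^2 = 1/4).
Hamilton's rule with n recipients of equal r: n·r·B > C, so B > C/(n·r) = 0.398/(5·0.25) = 0.3184.

0.3184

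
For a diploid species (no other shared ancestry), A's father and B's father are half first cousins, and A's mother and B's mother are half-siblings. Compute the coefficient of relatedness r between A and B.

Independent pedigree routes through distinct common ancestors add.
A and B are related in two ways: half second cousins through their fathers (r = 1/64) and half first cousins through their mothers (r = 1/16).
r = 1/64 + 1/16 = 0.078125.

0.078125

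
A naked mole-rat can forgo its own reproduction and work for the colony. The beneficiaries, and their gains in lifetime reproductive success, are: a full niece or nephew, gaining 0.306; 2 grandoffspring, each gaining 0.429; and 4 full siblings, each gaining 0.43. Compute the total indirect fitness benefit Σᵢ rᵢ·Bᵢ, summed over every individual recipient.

1.151

r to a full niece or nephew = 1/4 (full aunt/uncle↔niece/nephew: two paths of length 3 through the shared grandparent pair: r = 2·(1/2)^3 = 1/4).
r to a grandoffspring = 0.25 (two parent–offspring links: r = (1/2)^2 = 1/4).
r to a full sibling = 0.5 (full sibs share both parents — two paths of length 2: r = 2·(1/2)^2 = 1/2).
Summing one r·B term per recipient: 1·0.25·0.306 + 2·0.25·0.429 + 4·0.5·0.43 = 1.151.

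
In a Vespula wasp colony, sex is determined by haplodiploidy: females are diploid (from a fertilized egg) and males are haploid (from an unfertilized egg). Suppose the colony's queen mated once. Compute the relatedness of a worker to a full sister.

Haplodiploid full sisters inherit their father's entire haploid genome identically (contributing 1/2) and on average half of their mother's contribution (1/2 · 1/2 = 1/4); r = 1/2 + 1/4 = 3/4.

0.75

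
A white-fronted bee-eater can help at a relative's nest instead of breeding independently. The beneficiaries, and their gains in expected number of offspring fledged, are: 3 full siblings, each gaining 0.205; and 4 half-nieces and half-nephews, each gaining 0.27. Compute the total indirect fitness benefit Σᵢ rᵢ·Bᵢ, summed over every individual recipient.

0.4425

r to a full sibling = 0.5 (full sibs share both parents — two paths of length 2: r = 2·(1/2)^2 = 1/2).
r to a half-niece or half-nephew = 0.125 (half-aunt/uncle↔niece/nephew: one path of length 3: r = (1/2)^3 = 1/8).
Summing one r·B term per recipient: 3·0.5·0.205 + 4·0.125·0.27 = 0.4425.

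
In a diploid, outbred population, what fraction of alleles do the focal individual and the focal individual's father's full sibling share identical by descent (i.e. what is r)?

Each parent–offspring link contributes a factor of 1/2, and independent paths through distinct common ancestors add.
Full aunt/uncle↔niece/nephew: two paths of length 3 through the shared grandparent pair: r = 2·(1/2)^3 = 1/4.

0.25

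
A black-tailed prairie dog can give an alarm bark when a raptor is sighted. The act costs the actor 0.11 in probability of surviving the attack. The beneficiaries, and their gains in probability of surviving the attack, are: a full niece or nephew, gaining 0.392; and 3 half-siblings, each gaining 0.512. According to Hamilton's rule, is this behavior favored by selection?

Hamilton's rule: the trait is favored when the sum of r·B over every recipient exceeds the actor's cost C.
r to a full niece or nephew = 0.25 (full aunt/uncle↔niece/nephew: two paths of length 3 through the shared grandparent pair: r = 2·(1/2)^3 = 1/4).
r to a half-sibling = 0.25 (half-sibs share one parent — one path of length 2: r = (1/2)^2 = 1/4).
Summing one r·B term per recipient: 1·0.25·0.392 + 3·0.25·0.512 = 0.482.
0.482 > 0.11: the indirect benefit exceeds the cost.

Yes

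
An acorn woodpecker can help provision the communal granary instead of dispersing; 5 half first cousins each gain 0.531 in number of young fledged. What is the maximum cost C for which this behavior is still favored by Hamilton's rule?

0.1659375

r to a half first cousin = 0.0625 (half first cousins share one grandparent — one path of length 4: r = (1/2)^4 = 1/16).
Hamilton's rule: n·r·B > C, so the trait is favored while C < n·r·B = 5·0.0625·0.531 = 0.1659375.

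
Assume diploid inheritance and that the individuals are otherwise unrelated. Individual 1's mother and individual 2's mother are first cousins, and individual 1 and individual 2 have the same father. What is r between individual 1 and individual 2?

Wright's path rule: contributions from independent ancestry routes add.
Individual 1 and individual 2 are related in two ways: second cousins through their mothers (r = 1/32) and half-sibs through their shared father (r = 1/4).
r = 1/32 + 1/4 = 9/32 = 0.28125.

0.28125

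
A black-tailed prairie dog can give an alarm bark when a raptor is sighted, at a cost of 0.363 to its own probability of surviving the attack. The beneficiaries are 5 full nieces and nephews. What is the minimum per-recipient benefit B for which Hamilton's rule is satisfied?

0.2904

r to a full niece or nephew = 1/4 (full aunt/uncle↔niece/nephew: two paths of length 3 through the shared grandparent pair: r = 2·(1/2)^3 = 1/4).
Hamilton's rule with n recipients of equal r: n·r·B > C, so B > C/(n·r) = 0.363/(5·0.25) = 0.2904.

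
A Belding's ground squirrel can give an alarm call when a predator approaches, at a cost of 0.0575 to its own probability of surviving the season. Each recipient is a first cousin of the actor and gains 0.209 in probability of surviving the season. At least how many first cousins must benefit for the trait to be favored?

3

r to a first cousin = 0.125 (first cousins share one grandparent pair — two paths of length 4: r = 2·(1/2)^4 = 1/8).
Hamilton's rule: n·r·B > C  ⇒  n > C/(r·B) = 0.0575/(0.125·0.209) = 2.201.
The smallest integer exceeding 2.201 is 3.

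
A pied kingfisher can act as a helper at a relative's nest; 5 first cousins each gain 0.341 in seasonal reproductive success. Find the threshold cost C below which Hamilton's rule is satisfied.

r to a first cousin = 1/8 (first cousins share one grandparent pair — two paths of length 4: r = 2·(1/2)^4 = 1/8).
Hamilton's rule: n·r·B > C, so the trait is favored while C < n·r·B = 5·0.125·0.341 = 0.213125.

0.213125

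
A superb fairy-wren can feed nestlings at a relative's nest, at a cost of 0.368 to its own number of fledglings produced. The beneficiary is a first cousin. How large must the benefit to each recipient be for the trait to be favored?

r to a first cousin = 0.125 (first cousins share one grandparent pair — two paths of length 4: r = 2·(1/2)^4 = 1/8).
Hamilton's rule with n recipients of equal r: n·r·B > C, so B > C/(n·r) = 0.368/(1·0.125) = 2.944.

2.944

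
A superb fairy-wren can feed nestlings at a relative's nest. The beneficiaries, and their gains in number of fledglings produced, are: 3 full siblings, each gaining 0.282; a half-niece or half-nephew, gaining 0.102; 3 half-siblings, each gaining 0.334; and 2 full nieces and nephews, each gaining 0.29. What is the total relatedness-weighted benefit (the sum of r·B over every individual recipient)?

r to a full sibling = 0.5 (full sibs share both parents — two paths of length 2: r = 2·(1/2)^2 = 1/2).
r to a half-niece or half-nephew = 0.125 (half-aunt/uncle↔niece/nephew: one path of length 3: r = (1/2)^3 = 1/8).
r to a half-sibling = 1/4 (half-sibs share one parent — one path of length 2: r = (1/2)^2 = 1/4).
r to a full niece or nephew = 0.25 (full aunt/uncle↔niece/nephew: two paths of length 3 through the shared grandparent pair: r = 2·(1/2)^3 = 1/4).
Summing one r·B term per recipient: 3·0.5·0.282 + 1·0.125·0.102 + 3·0.25·0.334 + 2·0.25·0.29 = 0.83125.

0.83125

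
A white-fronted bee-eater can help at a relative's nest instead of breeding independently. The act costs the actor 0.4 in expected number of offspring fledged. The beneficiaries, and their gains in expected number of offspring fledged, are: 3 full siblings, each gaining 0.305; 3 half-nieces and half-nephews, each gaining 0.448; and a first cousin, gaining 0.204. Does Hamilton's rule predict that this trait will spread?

Yes

Hamilton's rule: the trait is favored when the sum of r·B over every recipient exceeds the actor's cost C.
r to a full sibling = 1/2 (full sibs share both parents — two paths of length 2: r = 2·(1/2)^2 = 1/2).
r to a half-niece or half-nephew = 1/8 (half-aunt/uncle↔niece/nephew: one path of length 3: r = (1/2)^3 = 1/8).
r to a first cousin = 0.125 (first cousins share one grandparent pair — two paths of length 4: r = 2·(1/2)^4 = 1/8).
Summing one r·B term per recipient: 3·0.5·0.305 + 3·0.125·0.448 + 1·0.125·0.204 = 0.651.
0.651 > 0.4: the indirect benefit exceeds the cost.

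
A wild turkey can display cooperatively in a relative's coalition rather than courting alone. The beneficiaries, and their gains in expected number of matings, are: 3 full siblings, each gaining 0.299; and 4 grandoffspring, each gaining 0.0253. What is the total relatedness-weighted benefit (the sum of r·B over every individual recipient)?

r to a full sibling = 0.5 (full sibs share both parents — two paths of length 2: r = 2·(1/2)^2 = 1/2).
r to a grandoffspring = 1/4 (two parent–offspring links: r = (1/2)^2 = 1/4).
Summing one r·B term per recipient: 3·0.5·0.299 + 4·0.25·0.0253 = 0.4738.

0.4738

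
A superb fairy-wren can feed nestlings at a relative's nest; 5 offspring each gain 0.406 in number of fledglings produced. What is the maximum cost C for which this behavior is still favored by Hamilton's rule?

r to an offspring = 0.5 (one parent–offspring link: r = (1/2)^1 = 1/2).
Hamilton's rule: n·r·B > C, so the trait is favored while C < n·r·B = 5·0.5·0.406 = 1.015.

1.015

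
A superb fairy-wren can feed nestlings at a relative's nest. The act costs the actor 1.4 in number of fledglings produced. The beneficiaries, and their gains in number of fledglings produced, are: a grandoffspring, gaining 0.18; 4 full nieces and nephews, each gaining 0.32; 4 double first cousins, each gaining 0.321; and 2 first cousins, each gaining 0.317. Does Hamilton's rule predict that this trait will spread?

Hamilton's rule: the trait is favored when the sum of r·B over every recipient exceeds the actor's cost C.
r to a grandoffspring = 0.25 (two parent–offspring links: r = (1/2)^2 = 1/4).
r to a full niece or nephew = 1/4 (full aunt/uncle↔niece/nephew: two paths of length 3 through the shared grandparent pair: r = 2·(1/2)^3 = 1/4).
r to a double first cousin = 0.25 (double first cousins share both grandparent pairs — four paths of length 4: r = 4·(1/2)^4 = 1/4).
r to a first cousin = 1/8 (first cousins share one grandparent pair — two paths of length 4: r = 2·(1/2)^4 = 1/8).
Summing one r·B term per recipient: 1·0.25·0.18 + 4·0.25·0.32 + 4·0.25·0.321 + 2·0.125·0.317 = 0.76525.
0.76525 < 1.4: the indirect benefit is less than the cost.

No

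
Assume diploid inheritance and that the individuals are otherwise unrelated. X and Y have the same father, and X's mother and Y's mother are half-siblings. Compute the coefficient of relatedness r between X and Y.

Wright's path rule: contributions from independent ancestry routes add.
X and Y are related in two ways: half-sibs through their shared father (r = 1/4) and half first cousins through their mothers (r = 1/16).
r = 1/4 + 1/16 = 5/16 = 0.3125.

0.3125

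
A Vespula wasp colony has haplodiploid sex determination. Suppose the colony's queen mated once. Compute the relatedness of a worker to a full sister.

0.75

Haplodiploid full sisters inherit their father's entire haploid genome identically (contributing 1/2) and on average half of their mother's contribution (1/2 · 1/2 = 1/4); r = 1/2 + 1/4 = 3/4.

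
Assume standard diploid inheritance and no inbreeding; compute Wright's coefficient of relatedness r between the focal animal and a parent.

0.5

One parent–offspring link: r = (1/2)^1 = 1/2.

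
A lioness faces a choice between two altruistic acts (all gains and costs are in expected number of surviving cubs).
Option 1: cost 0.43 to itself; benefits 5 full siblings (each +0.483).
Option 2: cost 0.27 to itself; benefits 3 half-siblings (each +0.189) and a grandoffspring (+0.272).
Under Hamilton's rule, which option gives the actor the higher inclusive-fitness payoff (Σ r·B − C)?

Option 1

Option 1: r to a full sibling = 0.5.
Option 1: Σ r·B − C = (5·0.5·0.483) − 0.43 = 0.7775.
Option 2: r to a half-sibling = 0.25.
Option 2: r to a grandoffspring = 0.25.
Option 2: Σ r·B − C = (3·0.25·0.189 + 1·0.25·0.272) − 0.27 = -0.06025.
Option 1 has the higher net inclusive-fitness payoff.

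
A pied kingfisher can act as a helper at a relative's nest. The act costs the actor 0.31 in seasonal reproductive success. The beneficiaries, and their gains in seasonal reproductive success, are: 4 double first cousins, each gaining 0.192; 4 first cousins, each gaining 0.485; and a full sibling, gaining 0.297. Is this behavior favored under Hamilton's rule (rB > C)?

Yes

Hamilton's rule: the trait is favored when the sum of r·B over every recipient exceeds the actor's cost C.
r to a double first cousin = 0.25 (double first cousins share both grandparent pairs — four paths of length 4: r = 4·(1/2)^4 = 1/4).
r to a first cousin = 0.125 (first cousins share one grandparent pair — two paths of length 4: r = 2·(1/2)^4 = 1/8).
r to a full sibling = 0.5 (full sibs share both parents — two paths of length 2: r = 2·(1/2)^2 = 1/2).
Summing one r·B term per recipient: 4·0.25·0.192 + 4·0.125·0.485 + 1·0.5·0.297 = 0.583.
0.583 > 0.31: the indirect benefit exceeds the cost.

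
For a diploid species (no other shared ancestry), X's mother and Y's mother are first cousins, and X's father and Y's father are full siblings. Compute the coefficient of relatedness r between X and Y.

0.15625

Independent pedigree routes through distinct common ancestors add.
X and Y are related in two ways: second cousins through their mothers (r = 1/32) and first cousins through their fathers (r = 1/8).
r = 1/32 + 1/8 = 0.15625.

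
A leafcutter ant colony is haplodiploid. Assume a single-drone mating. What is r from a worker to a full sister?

0.75

Haplodiploid full sisters inherit their father's entire haploid genome identically (contributing 1/2) and on average half of their mother's contribution (1/2 · 1/2 = 1/4); r = 1/2 + 1/4 = 3/4.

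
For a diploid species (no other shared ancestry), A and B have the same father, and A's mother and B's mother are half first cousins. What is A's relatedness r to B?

0.265625

With two independent routes of shared ancestry, r is the sum of the two contributions.
A and B are related in two ways: half-sibs through their shared father (r = 1/4) and half second cousins through their mothers (r = 1/64).
r = 1/4 + 1/64 = 17/64 = 0.265625.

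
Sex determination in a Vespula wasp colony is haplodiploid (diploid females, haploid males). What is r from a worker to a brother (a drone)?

Her haploid brother carries none of their father's genes and a random half of their mother's genome; that half matches the maternal half of her own genome with probability 1/2: r = 1/2 · 1/2 = 1/4.

0.25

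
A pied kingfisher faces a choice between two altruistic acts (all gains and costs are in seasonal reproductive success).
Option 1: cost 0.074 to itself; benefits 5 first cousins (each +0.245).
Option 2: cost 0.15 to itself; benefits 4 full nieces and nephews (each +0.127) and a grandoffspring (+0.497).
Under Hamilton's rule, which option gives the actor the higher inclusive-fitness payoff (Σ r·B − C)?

Option 1: r to a first cousin = 0.125.
Option 1: Σ r·B − C = (5·0.125·0.245) − 0.074 = 0.079125.
Option 2: r to a full niece or nephew = 0.25.
Option 2: r to a grandoffspring = 0.25.
Option 2: Σ r·B − C = (4·0.25·0.127 + 1·0.25·0.497) − 0.15 = 0.10125.
Option 2 has the higher net inclusive-fitness payoff.

Option 2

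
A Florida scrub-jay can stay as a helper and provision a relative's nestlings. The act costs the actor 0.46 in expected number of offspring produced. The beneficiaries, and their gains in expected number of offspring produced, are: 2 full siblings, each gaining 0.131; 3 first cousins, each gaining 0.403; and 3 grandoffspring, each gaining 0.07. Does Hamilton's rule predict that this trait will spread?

Hamilton's rule: the trait is favored when the sum of r·B over every recipient exceeds the actor's cost C.
r to a full sibling = 1/2 (full sibs share both parents — two paths of length 2: r = 2·(1/2)^2 = 1/2).
r to a first cousin = 0.125 (first cousins share one grandparent pair — two paths of length 4: r = 2·(1/2)^4 = 1/8).
r to a grandoffspring = 1/4 (two parent–offspring links: r = (1/2)^2 = 1/4).
Summing one r·B term per recipient: 2·0.5·0.131 + 3·0.125·0.403 + 3·0.25·0.07 = 0.334625.
0.334625 < 0.46: the indirect benefit is less than the cost.

No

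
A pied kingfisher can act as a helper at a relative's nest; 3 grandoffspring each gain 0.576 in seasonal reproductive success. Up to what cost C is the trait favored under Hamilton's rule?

r to a grandoffspring = 0.25 (two parent–offspring links: r = (1/2)^2 = 1/4).
Hamilton's rule: n·r·B > C, so the trait is favored while C < n·r·B = 3·0.25·0.576 = 0.432.

0.432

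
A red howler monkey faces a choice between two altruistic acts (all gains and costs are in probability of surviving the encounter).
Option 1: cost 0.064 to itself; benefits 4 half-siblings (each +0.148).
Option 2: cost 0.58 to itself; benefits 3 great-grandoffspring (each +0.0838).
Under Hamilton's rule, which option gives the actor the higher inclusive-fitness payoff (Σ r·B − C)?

Option 1

Option 1: r to a half-sibling = 0.25.
Option 1: Σ r·B − C = (4·0.25·0.148) − 0.064 = 0.084.
Option 2: r to a great-grandoffspring = 0.125.
Option 2: Σ r·B − C = (3·0.125·0.0838) − 0.58 = -0.548575.
Option 1 has the higher net inclusive-fitness payoff.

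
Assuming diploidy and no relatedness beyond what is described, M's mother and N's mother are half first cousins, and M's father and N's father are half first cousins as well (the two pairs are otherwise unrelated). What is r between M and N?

0.03125

Relatedness sums over independent paths through distinct common ancestors.
M and N are related in two ways: half second cousins through their mothers (r = 1/64) and half second cousins through their fathers (r = 1/64).
r = 1/64 + 1/64 = 1/32 = 0.03125.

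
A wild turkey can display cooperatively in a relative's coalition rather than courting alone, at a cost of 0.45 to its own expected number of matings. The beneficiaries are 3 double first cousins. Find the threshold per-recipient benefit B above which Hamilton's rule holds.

0.6

r to a double first cousin = 1/4 (double first cousins share both grandparent pairs — four paths of length 4: r = 4·(1/2)^4 = 1/4).
Hamilton's rule with n recipients of equal r: n·r·B > C, so B > C/(n·r) = 0.45/(3·0.25) = 0.6.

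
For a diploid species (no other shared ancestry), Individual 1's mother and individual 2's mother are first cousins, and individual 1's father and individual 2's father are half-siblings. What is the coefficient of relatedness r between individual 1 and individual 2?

0.09375

Independent pedigree routes through distinct common ancestors add.
Individual 1 and individual 2 are related in two ways: second cousins through their mothers (r = 1/32) and half first cousins through their fathers (r = 1/16).
r = 1/32 + 1/16 = 3/32 = 0.09375.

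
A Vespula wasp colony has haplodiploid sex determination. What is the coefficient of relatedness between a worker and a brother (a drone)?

Her haploid brother carries none of their father's genes and a random half of their mother's genome; that half matches the maternal half of her own genome with probability 1/2: r = 1/2 · 1/2 = 1/4.

0.25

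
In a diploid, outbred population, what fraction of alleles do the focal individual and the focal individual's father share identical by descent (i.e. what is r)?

0.5

Each parent–offspring link contributes a factor of 1/2, and independent paths through distinct common ancestors add.
One parent–offspring link: r = (1/2)^1 = 1/2.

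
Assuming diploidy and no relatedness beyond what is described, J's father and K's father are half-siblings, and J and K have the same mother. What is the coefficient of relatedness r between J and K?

0.3125

Relatedness sums over independent paths through distinct common ancestors.
J and K are related in two ways: half first cousins through their fathers (r = 1/16) and half-sibs through their shared mother (r = 1/4).
r = 1/16 + 1/4 = 5/16 = 0.3125.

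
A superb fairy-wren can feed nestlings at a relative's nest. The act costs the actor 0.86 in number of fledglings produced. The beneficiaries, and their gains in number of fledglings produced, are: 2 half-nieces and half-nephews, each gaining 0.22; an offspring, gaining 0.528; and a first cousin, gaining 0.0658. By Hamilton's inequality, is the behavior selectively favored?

Hamilton's rule: the trait is favored when the sum of r·B over every recipient exceeds the actor's cost C.
r to a half-niece or half-nephew = 1/8 (half-aunt/uncle↔niece/nephew: one path of length 3: r = (1/2)^3 = 1/8).
r to an offspring = 1/2 (one parent–offspring link: r = (1/2)^1 = 1/2).
r to a first cousin = 1/8 (first cousins share one grandparent pair — two paths of length 4: r = 2·(1/2)^4 = 1/8).
Summing one r·B term per recipient: 2·0.125·0.22 + 1·0.5·0.528 + 1·0.125·0.0658 = 0.327225.
0.327225 < 0.86: the indirect benefit is less than the cost.

No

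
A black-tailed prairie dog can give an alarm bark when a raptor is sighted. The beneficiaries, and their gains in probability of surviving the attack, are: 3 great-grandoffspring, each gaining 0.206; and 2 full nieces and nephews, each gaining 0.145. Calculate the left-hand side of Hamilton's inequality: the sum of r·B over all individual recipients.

r to a great-grandoffspring = 0.125 (three parent–offspring links: r = (1/2)^3 = 1/8).
r to a full niece or nephew = 0.25 (full aunt/uncle↔niece/nephew: two paths of length 3 through the shared grandparent pair: r = 2·(1/2)^3 = 1/4).
Summing one r·B term per recipient: 3·0.125·0.206 + 2·0.25·0.145 = 0.14975.

0.14975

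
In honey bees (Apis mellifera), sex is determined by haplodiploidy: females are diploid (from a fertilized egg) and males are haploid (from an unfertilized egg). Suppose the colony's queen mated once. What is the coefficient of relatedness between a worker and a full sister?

0.75

Haplodiploid full sisters inherit their father's entire haploid genome identically (contributing 1/2) and on average half of their mother's contribution (1/2 · 1/2 = 1/4); r = 1/2 + 1/4 = 3/4.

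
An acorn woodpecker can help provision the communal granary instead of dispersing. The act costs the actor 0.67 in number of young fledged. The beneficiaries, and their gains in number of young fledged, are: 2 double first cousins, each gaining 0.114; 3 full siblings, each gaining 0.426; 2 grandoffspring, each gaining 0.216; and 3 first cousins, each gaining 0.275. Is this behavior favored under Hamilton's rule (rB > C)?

Yes

Hamilton's rule: the trait is favored when the sum of r·B over every recipient exceeds the actor's cost C.
r to a double first cousin = 1/4 (double first cousins share both grandparent pairs — four paths of length 4: r = 4·(1/2)^4 = 1/4).
r to a full sibling = 0.5 (full sibs share both parents — two paths of length 2: r = 2·(1/2)^2 = 1/2).
r to a grandoffspring = 1/4 (two parent–offspring links: r = (1/2)^2 = 1/4).
r to a first cousin = 1/8 (first cousins share one grandparent pair — two paths of length 4: r = 2·(1/2)^4 = 1/8).
Summing one r·B term per recipient: 2·0.25·0.114 + 3·0.5·0.426 + 2·0.25·0.216 + 3·0.125·0.275 = 0.907125.
0.907125 > 0.67: the indirect benefit exceeds the cost.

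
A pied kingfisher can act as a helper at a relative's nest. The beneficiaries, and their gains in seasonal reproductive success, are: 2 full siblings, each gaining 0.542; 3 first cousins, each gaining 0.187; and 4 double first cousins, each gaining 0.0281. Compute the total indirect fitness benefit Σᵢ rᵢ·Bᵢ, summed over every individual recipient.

r to a full sibling = 0.5 (full sibs share both parents — two paths of length 2: r = 2·(1/2)^2 = 1/2).
r to a first cousin = 0.125 (first cousins share one grandparent pair — two paths of length 4: r = 2·(1/2)^4 = 1/8).
r to a double first cousin = 0.25 (double first cousins share both grandparent pairs — four paths of length 4: r = 4·(1/2)^4 = 1/4).
Summing one r·B term per recipient: 2·0.5·0.542 + 3·0.125·0.187 + 4·0.25·0.0281 = 0.640225.

0.640225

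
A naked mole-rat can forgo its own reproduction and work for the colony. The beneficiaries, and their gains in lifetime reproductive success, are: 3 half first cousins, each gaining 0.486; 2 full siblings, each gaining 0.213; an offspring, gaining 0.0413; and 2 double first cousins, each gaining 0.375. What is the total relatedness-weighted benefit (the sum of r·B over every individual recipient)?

r to a half first cousin = 0.0625 (half first cousins share one grandparent — one path of length 4: r = (1/2)^4 = 1/16).
r to a full sibling = 1/2 (full sibs share both parents — two paths of length 2: r = 2·(1/2)^2 = 1/2).
r to an offspring = 0.5 (one parent–offspring link: r = (1/2)^1 = 1/2).
r to a double first cousin = 0.25 (double first cousins share both grandparent pairs — four paths of length 4: r = 4·(1/2)^4 = 1/4).
Summing one r·B term per recipient: 3·0.0625·0.486 + 2·0.5·0.213 + 1·0.5·0.0413 + 2·0.25·0.375 = 0.512275.

0.512275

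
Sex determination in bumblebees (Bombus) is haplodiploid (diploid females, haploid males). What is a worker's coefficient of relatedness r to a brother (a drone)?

0.25

Her haploid brother carries none of their father's genes and a random half of their mother's genome; that half matches the maternal half of her own genome with probability 1/2: r = 1/2 · 1/2 = 1/4.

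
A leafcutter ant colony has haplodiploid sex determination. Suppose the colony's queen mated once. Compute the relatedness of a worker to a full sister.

0.75

Haplodiploid full sisters inherit their father's entire haploid genome identically (contributing 1/2) and on average half of their mother's contribution (1/2 · 1/2 = 1/4); r = 1/2 + 1/4 = 3/4.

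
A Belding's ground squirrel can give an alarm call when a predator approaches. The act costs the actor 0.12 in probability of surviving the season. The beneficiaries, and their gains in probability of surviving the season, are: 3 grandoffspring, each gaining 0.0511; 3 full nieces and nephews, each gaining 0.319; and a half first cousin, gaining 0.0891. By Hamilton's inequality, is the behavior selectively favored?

Hamilton's rule: the trait is favored when the sum of r·B over every recipient exceeds the actor's cost C.
r to a grandoffspring = 1/4 (two parent–offspring links: r = (1/2)^2 = 1/4).
r to a full niece or nephew = 1/4 (full aunt/uncle↔niece/nephew: two paths of length 3 through the shared grandparent pair: r = 2·(1/2)^3 = 1/4).
r to a half first cousin = 1/16 (half first cousins share one grandparent — one path of length 4: r = (1/2)^4 = 1/16).
Summing one r·B term per recipient: 3·0.25·0.0511 + 3·0.25·0.319 + 1·0.0625·0.0891 = 0.28314375.
0.28314375 > 0.12: the indirect benefit exceeds the cost.

Yes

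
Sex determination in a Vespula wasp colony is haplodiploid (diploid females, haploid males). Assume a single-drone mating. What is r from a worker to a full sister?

0.75

Haplodiploid full sisters inherit their father's entire haploid genome identically (contributing 1/2) and on average half of their mother's contribution (1/2 · 1/2 = 1/4); r = 1/2 + 1/4 = 3/4.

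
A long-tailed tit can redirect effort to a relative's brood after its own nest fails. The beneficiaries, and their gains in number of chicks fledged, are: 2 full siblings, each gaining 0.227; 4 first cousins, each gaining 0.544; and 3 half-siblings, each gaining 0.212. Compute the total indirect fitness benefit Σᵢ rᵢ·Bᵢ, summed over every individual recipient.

0.658

r to a full sibling = 1/2 (full sibs share both parents — two paths of length 2: r = 2·(1/2)^2 = 1/2).
r to a first cousin = 0.125 (first cousins share one grandparent pair — two paths of length 4: r = 2·(1/2)^4 = 1/8).
r to a half-sibling = 1/4 (half-sibs share one parent — one path of length 2: r = (1/2)^2 = 1/4).
Summing one r·B term per recipient: 2·0.5·0.227 + 4·0.125·0.544 + 3·0.25·0.212 = 0.658.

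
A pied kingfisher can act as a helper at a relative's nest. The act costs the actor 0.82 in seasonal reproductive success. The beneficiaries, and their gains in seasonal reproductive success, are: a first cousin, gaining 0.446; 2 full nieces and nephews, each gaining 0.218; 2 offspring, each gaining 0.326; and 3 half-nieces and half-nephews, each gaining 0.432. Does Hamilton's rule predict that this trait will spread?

Hamilton's rule: the trait is favored when the sum of r·B over every recipient exceeds the actor's cost C.
r to a first cousin = 0.125 (first cousins share one grandparent pair — two paths of length 4: r = 2·(1/2)^4 = 1/8).
r to a full niece or nephew = 1/4 (full aunt/uncle↔niece/nephew: two paths of length 3 through the shared grandparent pair: r = 2·(1/2)^3 = 1/4).
r to an offspring = 1/2 (one parent–offspring link: r = (1/2)^1 = 1/2).
r to a half-niece or half-nephew = 1/8 (half-aunt/uncle↔niece/nephew: one path of length 3: r = (1/2)^3 = 1/8).
Summing one r·B term per recipient: 1·0.125·0.446 + 2·0.25·0.218 + 2·0.5·0.326 + 3·0.125·0.432 = 0.65275.
0.65275 < 0.82: the indirect benefit is less than the cost.

No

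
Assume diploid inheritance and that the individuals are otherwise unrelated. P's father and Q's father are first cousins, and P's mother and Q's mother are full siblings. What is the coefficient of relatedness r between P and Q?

0.15625

Relatedness sums over independent paths through distinct common ancestors.
P and Q are related in two ways: second cousins through their fathers (r = 1/32) and first cousins through their mothers (r = 1/8).
r = 1/32 + 1/8 = 5/32 = 0.15625.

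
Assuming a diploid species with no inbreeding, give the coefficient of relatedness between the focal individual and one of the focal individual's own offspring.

Each parent–offspring link contributes a factor of 1/2, and independent paths through distinct common ancestors add.
One parent–offspring link: r = (1/2)^1 = 1/2.

0.5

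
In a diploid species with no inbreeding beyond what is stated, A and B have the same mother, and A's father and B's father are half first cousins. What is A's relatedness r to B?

Wright's path rule: contributions from independent ancestry routes add.
A and B are related in two ways: half-sibs through their shared mother (r = 1/4) and half second cousins through their fathers (r = 1/64).
r = 1/4 + 1/64 = 0.265625.

0.265625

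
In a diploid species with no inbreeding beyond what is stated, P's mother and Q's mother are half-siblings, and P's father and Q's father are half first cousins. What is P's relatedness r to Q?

Wright's path rule: contributions from independent ancestry routes add.
P and Q are related in two ways: half first cousins through their mothers (r = 1/16) and half second cousins through their fathers (r = 1/64).
r = 1/16 + 1/64 = 5/64 = 0.078125.

0.078125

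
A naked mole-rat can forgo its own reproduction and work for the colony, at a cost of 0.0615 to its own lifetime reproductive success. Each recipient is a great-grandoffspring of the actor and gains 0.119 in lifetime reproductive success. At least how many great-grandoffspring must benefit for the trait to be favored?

r to a great-grandoffspring = 0.125 (three parent–offspring links: r = (1/2)^3 = 1/8).
Hamilton's rule: n·r·B > C  ⇒  n > C/(r·B) = 0.0615/(0.125·0.119) = 4.134.
The smallest integer exceeding 4.134 is 5.

5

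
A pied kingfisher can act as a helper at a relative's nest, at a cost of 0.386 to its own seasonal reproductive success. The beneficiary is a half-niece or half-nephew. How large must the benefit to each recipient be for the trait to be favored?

r to a half-niece or half-nephew = 0.125 (half-aunt/uncle↔niece/nephew: one path of length 3: r = (1/2)^3 = 1/8).
Hamilton's rule with n recipients of equal r: n·r·B > C, so B > C/(n·r) = 0.386/(1·0.125) = 3.088.

3.088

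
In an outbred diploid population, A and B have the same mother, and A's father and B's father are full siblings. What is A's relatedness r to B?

0.375

With two independent routes of shared ancestry, r is the sum of the two contributions.
A and B are related in two ways: half-sibs through their shared mother (r = 1/4) and first cousins through their fathers (r = 1/8).
r = 1/4 + 1/8 = 3/8 = 0.375.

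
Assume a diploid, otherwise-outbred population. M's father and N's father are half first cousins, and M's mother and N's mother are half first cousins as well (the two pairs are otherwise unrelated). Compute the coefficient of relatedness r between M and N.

Relatedness sums over independent paths through distinct common ancestors.
M and N are related in two ways: half second cousins through their fathers (r = 1/64) and half second cousins through their mothers (r = 1/64).
r = 1/64 + 1/64 = 0.03125.

0.03125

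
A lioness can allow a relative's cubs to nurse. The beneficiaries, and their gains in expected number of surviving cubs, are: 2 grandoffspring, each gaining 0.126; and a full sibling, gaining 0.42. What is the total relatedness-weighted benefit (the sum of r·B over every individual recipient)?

0.273

r to a grandoffspring = 0.25 (two parent–offspring links: r = (1/2)^2 = 1/4).
r to a full sibling = 0.5 (full sibs share both parents — two paths of length 2: r = 2·(1/2)^2 = 1/2).
Summing one r·B term per recipient: 2·0.25·0.126 + 1·0.5·0.42 = 0.273.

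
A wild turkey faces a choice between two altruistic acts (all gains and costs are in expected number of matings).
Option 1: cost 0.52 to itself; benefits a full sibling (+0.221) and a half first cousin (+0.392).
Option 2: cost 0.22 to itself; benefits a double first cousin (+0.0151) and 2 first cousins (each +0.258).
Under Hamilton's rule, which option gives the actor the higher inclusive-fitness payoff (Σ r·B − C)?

Option 2

Option 1: r to a full sibling = 0.5.
Option 1: r to a half first cousin = 0.0625.
Option 1: Σ r·B − C = (1·0.5·0.221 + 1·0.0625·0.392) − 0.52 = -0.385.
Option 2: r to a double first cousin = 0.25.
Option 2: r to a first cousin = 0.125.
Option 2: Σ r·B − C = (1·0.25·0.0151 + 2·0.125·0.258) − 0.22 = -0.151725.
Option 2 has the higher net inclusive-fitness payoff.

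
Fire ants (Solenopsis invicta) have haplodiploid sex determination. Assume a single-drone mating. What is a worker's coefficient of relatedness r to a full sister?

0.75

Haplodiploid full sisters inherit their father's entire haploid genome identically (contributing 1/2) and on average half of their mother's contribution (1/2 · 1/2 = 1/4); r = 1/2 + 1/4 = 3/4.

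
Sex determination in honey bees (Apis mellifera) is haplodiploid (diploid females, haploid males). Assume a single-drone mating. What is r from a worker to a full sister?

0.75

Haplodiploid full sisters inherit their father's entire haploid genome identically (contributing 1/2) and on average half of their mother's contribution (1/2 · 1/2 = 1/4); r = 1/2 + 1/4 = 3/4.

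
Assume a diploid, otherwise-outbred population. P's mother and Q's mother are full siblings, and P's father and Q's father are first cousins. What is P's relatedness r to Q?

Wright's path rule: contributions from independent ancestry routes add.
P and Q are related in two ways: first cousins through their mothers (r = 1/8) and second cousins through their fathers (r = 1/32).
r = 1/8 + 1/32 = 5/32 = 0.15625.

0.15625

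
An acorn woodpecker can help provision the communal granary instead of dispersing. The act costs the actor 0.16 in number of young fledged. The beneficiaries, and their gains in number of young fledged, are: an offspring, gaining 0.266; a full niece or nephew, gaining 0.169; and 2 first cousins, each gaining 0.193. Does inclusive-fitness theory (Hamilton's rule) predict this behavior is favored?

Hamilton's rule: the trait is favored when the sum of r·B over every recipient exceeds the actor's cost C.
r to an offspring = 1/2 (one parent–offspring link: r = (1/2)^1 = 1/2).
r to a full niece or nephew = 1/4 (full aunt/uncle↔niece/nephew: two paths of length 3 through the shared grandparent pair: r = 2·(1/2)^3 = 1/4).
r to a first cousin = 0.125 (first cousins share one grandparent pair — two paths of length 4: r = 2·(1/2)^4 = 1/8).
Summing one r·B term per recipient: 1·0.5·0.266 + 1·0.25·0.169 + 2·0.125·0.193 = 0.2235.
0.2235 > 0.16: the indirect benefit exceeds the cost.

Yes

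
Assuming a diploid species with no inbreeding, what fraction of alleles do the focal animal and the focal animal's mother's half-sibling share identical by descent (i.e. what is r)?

Each parent–offspring link contributes a factor of 1/2, and independent paths through distinct common ancestors add.
Half-aunt/uncle↔niece/nephew: one path of length 3: r = (1/2)^3 = 1/8.

0.125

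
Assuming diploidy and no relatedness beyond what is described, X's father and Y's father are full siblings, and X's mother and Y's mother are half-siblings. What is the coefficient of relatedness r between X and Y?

With two independent routes of shared ancestry, r is the sum of the two contributions.
X and Y are related in two ways: first cousins through their fathers (r = 1/8) and half first cousins through their mothers (r = 1/16).
r = 1/8 + 1/16 = 3/16 = 0.1875.

0.1875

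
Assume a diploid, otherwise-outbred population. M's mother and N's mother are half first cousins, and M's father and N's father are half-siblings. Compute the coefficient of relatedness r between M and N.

Independent pedigree routes through distinct common ancestors add.
M and N are related in two ways: half second cousins through their mothers (r = 1/64) and half first cousins through their fathers (r = 1/16).
r = 1/64 + 1/16 = 5/64 = 0.078125.

0.078125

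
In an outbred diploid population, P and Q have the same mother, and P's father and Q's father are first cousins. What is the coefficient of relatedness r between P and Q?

0.28125

Relatedness sums over independent paths through distinct common ancestors.
P and Q are related in two ways: half-sibs through their shared mother (r = 1/4) and second cousins through their fathers (r = 1/32).
r = 1/4 + 1/32 = 9/32 = 0.28125.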